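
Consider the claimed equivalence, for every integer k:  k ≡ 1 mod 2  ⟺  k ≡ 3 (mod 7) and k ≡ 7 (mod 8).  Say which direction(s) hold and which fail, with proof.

The forward direction fails; the converse holds.

(⇐) If k ≡ 3 (mod 7) and k ≡ 7 (mod 8), then by the Chinese remainder theorem k ≡ 31 (mod 56). Since 31 ≡ 1 (mod 2) and 2 ∣ 56, we get k ≡ 1 (mod 2).

(⇒) This fails: k = 1 gives 1 ≡ 1 (mod 2) but 1 ≡ 1 (mod 7), so the conjunction on the right does not hold.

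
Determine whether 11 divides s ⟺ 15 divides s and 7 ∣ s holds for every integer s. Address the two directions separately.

(⇒) This fails: take s = 11. Certainly 11 ∣ 11, but 15 ∤ 11.

(⇐) This fails: take s = 105. Both 15 ∣ 105 and 7 ∣ 105, yet 105 is not a multiple of 11 (since 105 = 9·11 + 6), so 11 ∤ 105.

Both directions fail.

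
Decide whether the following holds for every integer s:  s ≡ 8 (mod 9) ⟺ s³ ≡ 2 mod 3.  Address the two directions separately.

Not equivalent: only (⇒) holds.

(⇒) Suppose s ≡ 8 (mod 9). Then s³ ≡ 8³ = 512 (mod 9), and since 3 ∣ 9, also s³ ≡ 2 (mod 3).

(⇐) This fails: take s = 2. Then 2³ = 8 ≡ 2 (mod 3), yet 2 ≡ 2 (mod 9), not 8.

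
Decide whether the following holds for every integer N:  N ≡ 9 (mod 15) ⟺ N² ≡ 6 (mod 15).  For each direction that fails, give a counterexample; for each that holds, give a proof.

Only the forward direction holds.

(⇒) Suppose N ≡ 9 (mod 15). Write N = 15j + 9. Then (15j + 9)² = 225j² + 270j + 81 = 15(15j² + 18j + 5) + 6, so N² ≡ 6 (mod 15).

(⇐) This fails: take N = 6. Then 6² = 36 ≡ 6 (mod 15), yet 6 ≡ 6 (mod 15), not 9.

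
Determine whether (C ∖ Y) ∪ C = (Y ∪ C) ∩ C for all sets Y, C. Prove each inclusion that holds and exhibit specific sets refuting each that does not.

The two sets are equal.

(⊆) Let x ∈ (C ∖ Y) ∪ C. Then either x ∈ C and x ∉ Y; or x ∈ Y ∩ C. In each case x ∈ (Y ∪ C) ∩ C, so (C ∖ Y) ∪ C ⊆ (Y ∪ C) ∩ C.

(⊇) Let x ∈ (Y ∪ C) ∩ C. Then either x ∈ C and x ∉ Y; or x ∈ Y ∩ C. In each case x ∈ (C ∖ Y) ∪ C, so (Y ∪ C) ∩ C ⊆ (C ∖ Y) ∪ C.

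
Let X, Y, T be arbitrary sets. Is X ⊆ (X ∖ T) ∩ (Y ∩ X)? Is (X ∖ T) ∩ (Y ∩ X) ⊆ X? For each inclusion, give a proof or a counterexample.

Only the reverse inclusion holds.

Forward inclusion. This inclusion fails. Take X = {1}, Y = ∅, T = ∅; then 1 ∈ X but 1 ∉ (X ∖ T) ∩ (Y ∩ X).

Reverse inclusion. Let x ∈ (X ∖ T) ∩ (Y ∩ X). Then x ∈ X ∩ Y and x ∉ T, from which x ∈ X.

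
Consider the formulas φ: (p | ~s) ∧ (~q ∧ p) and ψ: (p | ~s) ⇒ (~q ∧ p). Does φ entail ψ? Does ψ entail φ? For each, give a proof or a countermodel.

(⟸) This fails. Under p = F, q = F, s = T, the left side is false but the right side is true.

(⟹) Assume the antecedent. If p is true, the antecedent forces (p = T, q = F, s = F) or (p = T, q = F, s = T), and (p | ~s) ⇒ (~q ∧ p) holds there. If p is false, the antecedent cannot hold. Either way (p | ~s) ⇒ (~q ∧ p) holds.

Not equivalent: only (⇒) holds.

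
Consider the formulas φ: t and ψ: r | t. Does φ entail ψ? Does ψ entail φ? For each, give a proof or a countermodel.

Not equivalent: only (⇒) holds.

(←) This fails. Under r = T, t = F, the left side is false but the right side is true.

(→) Assume the antecedent. If r is true, r | t reduces to true regardless of the other variables. If r is false, the antecedent forces (r = F, t = T), and r | t holds there. Either way r | t holds.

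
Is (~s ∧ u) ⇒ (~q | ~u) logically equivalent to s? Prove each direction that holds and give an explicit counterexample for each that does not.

(→) This fails. Under q = F, s = F, u = F, the left side is true but the right side is false.

(←) Assume the antecedent. If q is true, the antecedent forces (q = T, s = T, u = F) or (q = T, s = T, u = T), and (~s ∧ u) ⇒ (~q | ~u) holds there. If q is false, (~s ∧ u) ⇒ (~q | ~u) reduces to true regardless of the other variables. Either way (~s ∧ u) ⇒ (~q | ~u) holds.

The forward direction fails; the converse holds.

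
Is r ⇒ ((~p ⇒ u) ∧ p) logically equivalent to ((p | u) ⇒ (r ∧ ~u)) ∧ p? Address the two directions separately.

[⇐] Assume the antecedent. If p is true, r ⇒ ((~p ⇒ u) ∧ p) reduces to true regardless of the other variables. If p is false, the antecedent cannot hold. Either way r ⇒ ((~p ⇒ u) ∧ p) holds.

[⇒] This fails. Under p = F, u = F, r = F, the left side is true but the right side is false.

Not equivalent: only (⇐) holds.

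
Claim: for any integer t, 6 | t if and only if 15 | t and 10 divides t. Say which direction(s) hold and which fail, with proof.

[⇒] This fails: take t = 6. Certainly 6 ∣ 6, but 15 ∤ 6.

[⇐] Suppose 15 ∣ t and 10 ∣ t. Any common multiple of 15 and 10 is a multiple of their lcm; here lcm(15, 10) = 15·10/gcd(15, 10) = 150/5 = 30, so 30 ∣ t. Since 6 ∣ 30, it follows that 6 ∣ t.

(⇒) fails; (⇐) holds.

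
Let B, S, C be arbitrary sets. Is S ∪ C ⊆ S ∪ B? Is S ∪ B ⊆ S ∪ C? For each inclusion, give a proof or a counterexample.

(⟹) This inclusion fails. Take B = ∅, S = ∅, C = {1}; then 1 ∈ S ∪ C but 1 ∉ S ∪ B.

(⟸) This inclusion fails. Take B = {1}, S = ∅, C = ∅; then 1 ∈ S ∪ B but 1 ∉ S ∪ C.

(⊆) fails and (⊇) fails.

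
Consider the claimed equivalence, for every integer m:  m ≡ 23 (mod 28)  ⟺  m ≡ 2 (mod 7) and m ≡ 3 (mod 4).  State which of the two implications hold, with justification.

Both directions hold; the statement is true.

(→) Suppose m ≡ 23 (mod 28); write m = 28j + 23. Since 7 ∣ 28, reducing mod 7 gives m ≡ 23 ≡ 2 (mod 7); since 4 ∣ 28, reducing mod 4 gives m ≡ 23 ≡ 3 (mod 4).

(←) Conversely, if m ≡ 2 (mod 7) and m ≡ 3 (mod 4), then by the Chinese remainder theorem m ≡ 23 (mod 28). This is exactly m ≡ 23 (mod 28).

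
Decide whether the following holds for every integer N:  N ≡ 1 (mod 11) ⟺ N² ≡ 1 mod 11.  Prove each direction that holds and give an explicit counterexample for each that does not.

Only the forward direction holds.

[⇒] Suppose N ≡ 1 (mod 11). Write N = 11j + 1. Then (11j + 1)² = 121j² + 22j + 1 = 11(11j² + 2j) + 1, so N² ≡ 1 (mod 11).

[⇐] This fails: take N = 10. Then 10² = 100 ≡ 1 (mod 11), yet 10 ≡ 10 (mod 11), not 1.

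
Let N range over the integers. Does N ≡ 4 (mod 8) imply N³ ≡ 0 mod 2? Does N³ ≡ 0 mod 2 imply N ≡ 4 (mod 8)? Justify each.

(→) Suppose N ≡ 4 (mod 8). Then N³ ≡ 4³ = 64 (mod 8), and since 2 ∣ 8, also N³ ≡ 0 (mod 2).

(←) This fails: take N = 0. Then 0³ = 0 ≡ 0 (mod 2), yet 0 ≡ 0 (mod 8), not 4.

The forward direction holds; the converse fails.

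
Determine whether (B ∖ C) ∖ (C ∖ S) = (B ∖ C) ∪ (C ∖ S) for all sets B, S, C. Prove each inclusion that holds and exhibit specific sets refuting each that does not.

(⊆) holds; (⊇) fails.

(⟸) This inclusion fails. Take B = ∅, S = ∅, C = {1}; then 1 ∈ (B ∖ C) ∪ (C ∖ S) but 1 ∉ (B ∖ C) ∖ (C ∖ S).

(⟹) Let x ∈ (B ∖ C) ∖ (C ∖ S). Then either x ∈ B and x ∉ S, C; or x ∈ B ∩ S and x ∉ C. In each case x ∈ (B ∖ C) ∪ (C ∖ S), so (B ∖ C) ∖ (C ∖ S) ⊆ (B ∖ C) ∪ (C ∖ S).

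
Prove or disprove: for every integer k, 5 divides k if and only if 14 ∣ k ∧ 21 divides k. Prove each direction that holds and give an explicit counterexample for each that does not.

Both directions fail.

(⇒) This fails: take k = 5. Certainly 5 ∣ 5, but 14 ∤ 5.

(⇐) This fails: take k = 42. Both 14 ∣ 42 and 21 ∣ 42, yet 42 is not a multiple of 5 (since 42 = 8·5 + 2), so 5 ∤ 42.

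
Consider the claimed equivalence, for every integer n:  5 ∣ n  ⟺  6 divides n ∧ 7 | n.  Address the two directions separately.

(⇒) fails and (⇐) fails.

(→) This fails: take n = 5. Certainly 5 ∣ 5, but 6 ∤ 5.

(←) This fails: take n = 42. Both 6 ∣ 42 and 7 ∣ 42, yet 42 is not a multiple of 5 (since 42 = 8·5 + 2), so 5 ∤ 42.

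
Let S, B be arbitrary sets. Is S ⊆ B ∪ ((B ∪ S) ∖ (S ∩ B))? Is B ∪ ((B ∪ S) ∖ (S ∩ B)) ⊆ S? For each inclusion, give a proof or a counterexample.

The sets are not equal: only the forward inclusion holds.

Reverse inclusion. This inclusion fails. Take S = ∅, B = {1}; then 1 ∈ B ∪ ((B ∪ S) ∖ (S ∩ B)) but 1 ∉ S.

Forward inclusion. Let x ∈ S. Then either x ∈ S and x ∉ B; or x ∈ S ∩ B. In each case x ∈ B ∪ ((B ∪ S) ∖ (S ∩ B)), so S ⊆ B ∪ ((B ∪ S) ∖ (S ∩ B)).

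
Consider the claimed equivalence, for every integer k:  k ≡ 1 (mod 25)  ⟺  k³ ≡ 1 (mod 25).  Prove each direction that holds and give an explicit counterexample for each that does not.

Both directions hold; the statement is true.

(→) Suppose k ≡ 1 (mod 25). Write k = 25j + 1. Then (25j + 1)³ = 15625j³ + 1875j² + 75j + 1 = 25(625j³ + 75j² + 3j) + 1, so k³ ≡ 1 (mod 25).

(←) Conversely, suppose k³ ≡ 1 (mod 25). The only residue r in {0, …, 24} with r³ ≡ 1 (mod 25) is r = 1, so k ≡ 1 (mod 25).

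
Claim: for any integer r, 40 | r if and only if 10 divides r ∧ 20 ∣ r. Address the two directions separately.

(⇒) holds; (⇐) fails.

(⟹) If 40 ∣ r, write r = 40q. Since 40 = 4·10, r = 10·(4q), so 10 ∣ r; and since 40 = 2·20, r = 20·(2q), so 20 ∣ r.

(⟸) This fails: take r = 20. Both 10 ∣ 20 and 20 ∣ 20, yet 20 is not a multiple of 40 (since 20 = 0·40 + 20), so 40 ∤ 20.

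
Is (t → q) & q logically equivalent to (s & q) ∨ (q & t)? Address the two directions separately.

The forward direction fails; the converse holds.

(⇐) Assume the antecedent. If q is true, (t → q) & q reduces to true regardless of the other variables. If q is false, the antecedent cannot hold. Either way (t → q) & q holds.

(⇒) This fails. Under q = T, s = F, t = F, the left side is true but the right side is false.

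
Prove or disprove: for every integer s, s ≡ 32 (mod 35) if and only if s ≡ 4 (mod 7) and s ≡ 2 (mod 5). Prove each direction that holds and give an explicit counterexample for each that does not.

Both directions hold.

(⟸) If s ≡ 4 (mod 7) and s ≡ 2 (mod 5), then by the Chinese remainder theorem s ≡ 32 (mod 35). This is exactly s ≡ 32 (mod 35).

(⟹) Suppose s ≡ 32 (mod 35); write s = 35j + 32. Since 7 ∣ 35, reducing mod 7 gives s ≡ 32 ≡ 4 (mod 7); since 5 ∣ 35, reducing mod 5 gives s ≡ 32 ≡ 2 (mod 5).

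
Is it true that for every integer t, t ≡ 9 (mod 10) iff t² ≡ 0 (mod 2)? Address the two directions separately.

(⇒) This fails: take t = 9. Then 9 ≡ 9 (mod 10), but 9² = 81 ≡ 1 (mod 2), not 0.

(⇐) This fails: take t = 0. Then 0² = 0 ≡ 0 (mod 2), yet 0 ≡ 0 (mod 10), not 9.

Neither implication holds.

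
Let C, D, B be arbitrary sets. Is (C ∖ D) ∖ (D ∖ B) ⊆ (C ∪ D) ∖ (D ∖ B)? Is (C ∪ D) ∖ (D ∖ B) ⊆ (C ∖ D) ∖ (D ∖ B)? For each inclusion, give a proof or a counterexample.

Only the forward inclusion holds.

Forward inclusion. Let x ∈ (C ∖ D) ∖ (D ∖ B). Then either x ∈ C and x ∉ D, B; or x ∈ C ∩ B and x ∉ D. In each case x ∈ (C ∪ D) ∖ (D ∖ B), so (C ∖ D) ∖ (D ∖ B) ⊆ (C ∪ D) ∖ (D ∖ B).

Reverse inclusion. This inclusion fails. Take C = ∅, D = {1}, B = {1}; then 1 ∈ (C ∪ D) ∖ (D ∖ B) but 1 ∉ (C ∖ D) ∖ (D ∖ B).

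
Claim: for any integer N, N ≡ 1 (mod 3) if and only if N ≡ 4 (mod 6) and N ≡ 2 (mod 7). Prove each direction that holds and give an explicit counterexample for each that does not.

(⇒) fails; (⇐) holds.

(⟹) This fails: N = 1 gives 1 ≡ 1 (mod 3) but 1 ≡ 1 (mod 6), so the conjunction on the right does not hold.

(⟸) Conversely, if N ≡ 4 (mod 6) and N ≡ 2 (mod 7), then by the Chinese remainder theorem N ≡ 16 (mod 42). Since 16 ≡ 1 (mod 3) and 3 ∣ 42, we get N ≡ 1 (mod 3).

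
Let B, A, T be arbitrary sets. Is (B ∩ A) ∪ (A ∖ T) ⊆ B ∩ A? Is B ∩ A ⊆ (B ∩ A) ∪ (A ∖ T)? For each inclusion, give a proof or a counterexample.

Forward inclusion. This inclusion fails. Take B = ∅, A = {1}, T = ∅; then 1 ∈ (B ∩ A) ∪ (A ∖ T) but 1 ∉ B ∩ A.

Reverse inclusion. Let x ∈ B ∩ A. Then either x ∈ B ∩ A and x ∉ T; or x ∈ B ∩ A ∩ T. In each case x ∈ (B ∩ A) ∪ (A ∖ T), so B ∩ A ⊆ (B ∩ A) ∪ (A ∖ T).

(⊆) fails; (⊇) holds.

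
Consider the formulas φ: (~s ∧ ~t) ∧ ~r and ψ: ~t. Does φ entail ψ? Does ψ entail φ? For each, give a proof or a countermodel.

[⇒] Assume the antecedent. If t is true, the antecedent cannot hold. If t is false, ~t reduces to true regardless of the other variables. Either way ~t holds.

[⇐] This fails. Under t = F, r = T, s = F, the left side is false but the right side is true.

Only the forward implication holds.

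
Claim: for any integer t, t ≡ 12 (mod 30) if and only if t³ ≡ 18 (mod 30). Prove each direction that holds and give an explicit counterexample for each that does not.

Both directions hold.

(⇒) Suppose t ≡ 12 (mod 30). Write t = 30j + 12. Then (30j + 12)³ = 27000j³ + 32400j² + 12960j + 1728 = 30(900j³ + 1080j² + 432j + 57) + 18, so t³ ≡ 18 (mod 30).

(⇐) Conversely, suppose t³ ≡ 18 (mod 30). The only residue r in {0, …, 29} with r³ ≡ 18 (mod 30) is r = 12, so t ≡ 12 (mod 30).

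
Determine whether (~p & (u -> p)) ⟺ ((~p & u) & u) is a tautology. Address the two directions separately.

(⇒) fails and (⇐) fails.

[⇒] This fails. Under p = F, u = F, the left side is true but the right side is false.

[⇐] This fails. Under p = F, u = T, the left side is false but the right side is true.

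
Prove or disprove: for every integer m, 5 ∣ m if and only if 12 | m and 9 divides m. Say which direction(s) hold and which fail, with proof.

[⇒] This fails: take m = 5. Certainly 5 ∣ 5, but 12 ∤ 5.

[⇐] This fails: take m = 36. Both 12 ∣ 36 and 9 ∣ 36, yet 36 is not a multiple of 5 (since 36 = 7·5 + 1), so 5 ∤ 36.

Both directions fail.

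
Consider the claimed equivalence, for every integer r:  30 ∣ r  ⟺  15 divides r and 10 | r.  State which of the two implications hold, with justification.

Both directions hold.

[⇒] If 30 ∣ r, write r = 30q. Since 30 = 2·15, r = 15·(2q), so 15 ∣ r; and since 30 = 3·10, r = 10·(3q), so 10 ∣ r.

[⇐] Suppose 15 ∣ r and 10 ∣ r. Any common multiple of 15 and 10 is a multiple of their lcm; here lcm(15, 10) = 15·10/gcd(15, 10) = 150/5 = 30, so 30 ∣ r.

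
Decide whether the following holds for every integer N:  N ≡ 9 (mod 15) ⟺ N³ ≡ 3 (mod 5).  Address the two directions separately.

(⟹) This fails: take N = 9. Then 9 ≡ 9 (mod 15), but 9³ = 729 ≡ 4 (mod 5), not 3.

(⟸) This fails: take N = 2. Then 2³ = 8 ≡ 3 (mod 5), yet 2 ≡ 2 (mod 15), not 9.

Neither implication holds.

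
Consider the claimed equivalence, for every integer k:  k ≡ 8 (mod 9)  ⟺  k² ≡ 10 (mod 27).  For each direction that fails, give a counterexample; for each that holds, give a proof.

Both directions fail.

Forward direction. This fails: take k = 17. Then 17 ≡ 8 (mod 9), but 17² = 289 ≡ 19 (mod 27), not 10.

Converse. This fails: take k = 19. Then 19² = 361 ≡ 10 (mod 27), yet 19 ≡ 1 (mod 9), not 8.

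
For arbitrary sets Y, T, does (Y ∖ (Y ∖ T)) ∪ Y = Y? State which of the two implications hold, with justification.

The two sets are equal.

(⟹) Let x ∈ (Y ∖ (Y ∖ T)) ∪ Y. Then either x ∈ Y and x ∉ T; or x ∈ Y ∩ T. In each case x ∈ Y, so (Y ∖ (Y ∖ T)) ∪ Y ⊆ Y.

(⟸) Let x ∈ Y. Then either x ∈ Y and x ∉ T; or x ∈ Y ∩ T. In each case x ∈ (Y ∖ (Y ∖ T)) ∪ Y, so Y ⊆ (Y ∖ (Y ∖ T)) ∪ Y.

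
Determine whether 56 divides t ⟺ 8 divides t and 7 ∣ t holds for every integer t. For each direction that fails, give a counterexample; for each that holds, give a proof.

(⇐) Suppose 8 ∣ t and 7 ∣ t. Any common multiple of 8 and 7 is a multiple of their lcm; here gcd(8, 7) = 1, so lcm(8, 7) = 8·7 = 56, so 56 ∣ t.

(⇒) If 56 ∣ t, write t = 56q. Since 56 = 7·8, t = 8·(7q), so 8 ∣ t; and since 56 = 8·7, t = 7·(8q), so 7 ∣ t.

Both directions hold.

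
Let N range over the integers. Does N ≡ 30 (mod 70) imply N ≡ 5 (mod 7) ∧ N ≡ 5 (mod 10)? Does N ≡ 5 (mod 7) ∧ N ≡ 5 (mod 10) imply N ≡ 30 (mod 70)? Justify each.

(⇒) fails and (⇐) fails.

(⇒) This fails: N = 30 gives 30 ≡ 30 (mod 70) but 30 ≡ 2 (mod 7), so the conjunction on the right does not hold.

(⇐) This fails: N = 5 satisfies both congruences on the right (5 ≡ 5 mod 7 and 5 ≡ 5 mod 10) yet 5 ≡ 5 (mod 70), not 30.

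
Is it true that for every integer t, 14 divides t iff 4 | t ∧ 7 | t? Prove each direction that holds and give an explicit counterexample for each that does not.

(⇒) fails; (⇐) holds.

(→) This fails: take t = 14. Certainly 14 ∣ 14, but 4 ∤ 14.

(←) Suppose 4 ∣ t and 7 ∣ t. Any common multiple of 4 and 7 is a multiple of their lcm; here gcd(4, 7) = 1, so lcm(4, 7) = 4·7 = 28, so 28 ∣ t. Since 14 ∣ 28, it follows that 14 ∣ t.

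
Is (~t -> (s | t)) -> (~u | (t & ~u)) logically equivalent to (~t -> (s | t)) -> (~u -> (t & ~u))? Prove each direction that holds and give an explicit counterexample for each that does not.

(→) This fails. Under u = F, t = F, s = T, the left side is true but the right side is false.

(←) This fails. Under u = T, t = T, s = F, the left side is false but the right side is true.

Neither direction holds.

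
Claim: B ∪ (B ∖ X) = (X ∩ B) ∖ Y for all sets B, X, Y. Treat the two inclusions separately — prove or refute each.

Only the reverse inclusion holds.

(⊆) This inclusion fails. Take B = {1}, X = ∅, Y = ∅; then 1 ∈ B ∪ (B ∖ X) but 1 ∉ (X ∩ B) ∖ Y.

(⊇) Let x ∈ (X ∩ B) ∖ Y. Then x ∈ B ∩ X and x ∉ Y, from which x ∈ B ∪ (B ∖ X).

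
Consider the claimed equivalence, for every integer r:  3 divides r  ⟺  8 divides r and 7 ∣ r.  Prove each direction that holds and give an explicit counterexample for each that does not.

Forward direction. This fails: take r = 3. Certainly 3 ∣ 3, but 8 ∤ 3.

Converse. This fails: take r = 56. Both 8 ∣ 56 and 7 ∣ 56, yet 56 is not a multiple of 3 (since 56 = 18·3 + 2), so 3 ∤ 56.

Neither direction holds.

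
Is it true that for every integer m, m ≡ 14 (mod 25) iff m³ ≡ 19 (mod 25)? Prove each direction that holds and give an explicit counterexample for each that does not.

Forward direction. Suppose m ≡ 14 (mod 25). Write m = 25j + 14. Then (25j + 14)³ = 15625j³ + 26250j² + 14700j + 2744 = 25(625j³ + 1050j² + 588j + 109) + 19, so m³ ≡ 19 (mod 25).

Converse. Suppose m³ ≡ 19 (mod 25). The only residue r in {0, …, 24} with r³ ≡ 19 (mod 25) is r = 14, so m ≡ 14 (mod 25).

The biconditional holds.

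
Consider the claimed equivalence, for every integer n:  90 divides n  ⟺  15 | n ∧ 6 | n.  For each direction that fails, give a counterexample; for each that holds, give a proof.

(⇒) holds; (⇐) fails.

Forward direction. If 90 ∣ n, write n = 90q. Since 90 = 6·15, n = 15·(6q), so 15 ∣ n; and since 90 = 15·6, n = 6·(15q), so 6 ∣ n.

Converse. This fails: take n = 30. Both 15 ∣ 30 and 6 ∣ 30, yet 30 is not a multiple of 90 (since 30 = 0·90 + 30), so 90 ∤ 30.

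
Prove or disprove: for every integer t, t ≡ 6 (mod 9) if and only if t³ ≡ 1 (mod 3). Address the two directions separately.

Both directions fail.

(⟹) This fails: take t = 6. Then 6 ≡ 6 (mod 9), but 6³ = 216 ≡ 0 (mod 3), not 1.

(⟸) This fails: take t = 1. Then 1³ = 1 ≡ 1 (mod 3), yet 1 ≡ 1 (mod 9), not 6.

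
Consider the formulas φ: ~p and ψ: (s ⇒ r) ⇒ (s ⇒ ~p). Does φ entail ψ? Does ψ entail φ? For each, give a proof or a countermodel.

(⇒) holds; (⇐) fails.

(⟹) Assume the antecedent. If s is true, the antecedent forces (s = T, p = F, r = F) or (s = T, p = F, r = T), and (s ⇒ r) ⇒ (s ⇒ ~p) holds there. If s is false, (s ⇒ r) ⇒ (s ⇒ ~p) reduces to true regardless of the other variables. Either way (s ⇒ r) ⇒ (s ⇒ ~p) holds.

(⟸) This fails. Under s = F, p = T, r = F, the left side is false but the right side is true.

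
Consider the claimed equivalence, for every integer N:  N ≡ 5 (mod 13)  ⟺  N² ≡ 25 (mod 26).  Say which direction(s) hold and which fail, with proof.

(→) This fails: take N = 18. Then 18 ≡ 5 (mod 13), but 18² = 324 ≡ 12 (mod 26), not 25.

(←) This fails: take N = 21. Then 21² = 441 ≡ 25 (mod 26), yet 21 ≡ 8 (mod 13), not 5.

Neither implication holds.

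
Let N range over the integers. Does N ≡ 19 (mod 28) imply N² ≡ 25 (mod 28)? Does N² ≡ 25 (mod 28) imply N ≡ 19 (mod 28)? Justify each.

The forward direction holds; the converse fails.

(⇒) Suppose N ≡ 19 (mod 28). Write N = 28j + 19. Then (28j + 19)² = 784j² + 1064j + 361 = 28(28j² + 38j + 12) + 25, so N² ≡ 25 (mod 28).

(⇐) This fails: take N = 5. Then 5² = 25 ≡ 25 (mod 28), yet 5 ≡ 5 (mod 28), not 19.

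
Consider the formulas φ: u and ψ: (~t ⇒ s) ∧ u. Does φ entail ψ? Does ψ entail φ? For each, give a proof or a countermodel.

Only the reverse direction holds.

(→) This fails. Under t = F, u = T, s = F, the left side is true but the right side is false.

(←) Assume the antecedent. If t is true, the antecedent forces (t = T, u = T, s = F) or (t = T, u = T, s = T), and u holds there. If t is false, the antecedent forces (t = F, u = T, s = T), and u holds there. Either way u holds.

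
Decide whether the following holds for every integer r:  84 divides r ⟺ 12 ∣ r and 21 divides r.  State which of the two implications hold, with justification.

[⇒] If 84 ∣ r, write r = 84q. Since 84 = 7·12, r = 12·(7q), so 12 ∣ r; and since 84 = 4·21, r = 21·(4q), so 21 ∣ r.

[⇐] Suppose 12 ∣ r and 21 ∣ r. Any common multiple of 12 and 21 is a multiple of their lcm; here lcm(12, 21) = 12·21/gcd(12, 21) = 252/3 = 84, so 84 ∣ r.

Equivalent; both directions hold.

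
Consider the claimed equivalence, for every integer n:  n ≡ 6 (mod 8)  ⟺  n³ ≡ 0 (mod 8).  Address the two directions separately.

Only the forward implication holds.

(⇒) Suppose n ≡ 6 (mod 8). Write n = 8j + 6. Then (8j + 6)³ = 512j³ + 1152j² + 864j + 216 = 8(64j³ + 144j² + 108j + 27) + 0, so n³ ≡ 0 (mod 8).

(⇐) This fails: take n = 0. Then 0³ = 0 ≡ 0 (mod 8), yet 0 ≡ 0 (mod 8), not 6.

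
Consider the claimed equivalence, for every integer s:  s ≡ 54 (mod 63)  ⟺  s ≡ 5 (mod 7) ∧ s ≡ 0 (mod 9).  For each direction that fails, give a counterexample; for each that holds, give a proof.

Both directions hold; the statement is true.

[⇒] Suppose s ≡ 54 (mod 63); write s = 63j + 54. Since 7 ∣ 63, reducing mod 7 gives s ≡ 54 ≡ 5 (mod 7); since 9 ∣ 63, reducing mod 9 gives s ≡ 54 ≡ 0 (mod 9).

[⇐] Conversely, if s ≡ 5 (mod 7) and s ≡ 0 (mod 9), then by the Chinese remainder theorem s ≡ 54 (mod 63). This is exactly s ≡ 54 (mod 63).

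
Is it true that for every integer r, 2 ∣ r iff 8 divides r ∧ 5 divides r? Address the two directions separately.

Only the reverse direction holds.

Forward direction. This fails: take r = 2. Certainly 2 ∣ 2, but 8 ∤ 2.

Converse. Suppose 8 ∣ r and 5 ∣ r. Any common multiple of 8 and 5 is a multiple of their lcm; here gcd(8, 5) = 1, so lcm(8, 5) = 8·5 = 40, so 40 ∣ r. Since 2 ∣ 40, it follows that 2 ∣ r.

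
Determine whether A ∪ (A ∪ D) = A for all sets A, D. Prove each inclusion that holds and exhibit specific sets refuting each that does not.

(⊆) fails; (⊇) holds.

(⊆) This inclusion fails. Take A = ∅, D = {1}; then 1 ∈ A ∪ (A ∪ D) but 1 ∉ A.

(⊇) Let x ∈ A. Then either x ∈ A and x ∉ D; or x ∈ A ∩ D. In each case x ∈ A ∪ (A ∪ D), so A ⊆ A ∪ (A ∪ D).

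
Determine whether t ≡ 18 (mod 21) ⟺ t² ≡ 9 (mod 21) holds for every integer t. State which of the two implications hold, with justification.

Converse. This fails: take t = 3. Then 3² = 9 ≡ 9 (mod 21), yet 3 ≡ 3 (mod 21), not 18.

Forward direction. Suppose t ≡ 18 (mod 21). Write t = 21j + 18. Then (21j + 18)² = 441j² + 756j + 324 = 21(21j² + 36j + 15) + 9, so t² ≡ 9 (mod 21).

(⇒) holds; (⇐) fails.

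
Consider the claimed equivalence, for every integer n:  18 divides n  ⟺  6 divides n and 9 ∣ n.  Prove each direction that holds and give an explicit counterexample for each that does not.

(→) If 18 ∣ n, write n = 18q. Since 18 = 3·6, n = 6·(3q), so 6 ∣ n; and since 18 = 2·9, n = 9·(2q), so 9 ∣ n.

(←) Suppose 6 ∣ n and 9 ∣ n. Any common multiple of 6 and 9 is a multiple of their lcm; here lcm(6, 9) = 6·9/gcd(6, 9) = 54/3 = 18, so 18 ∣ n.

Both directions hold; the statement is true.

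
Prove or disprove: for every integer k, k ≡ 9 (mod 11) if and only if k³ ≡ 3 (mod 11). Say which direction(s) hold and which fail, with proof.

Both implications hold.

Converse. Suppose k³ ≡ 3 (mod 11). The only residue r in {0, …, 10} with r³ ≡ 3 (mod 11) is r = 9, so k ≡ 9 (mod 11).

Forward direction. Suppose k ≡ 9 (mod 11). Write k = 11j + 9. Then (11j + 9)³ = 1331j³ + 3267j² + 2673j + 729 = 11(121j³ + 297j² + 243j + 66) + 3, so k³ ≡ 3 (mod 11).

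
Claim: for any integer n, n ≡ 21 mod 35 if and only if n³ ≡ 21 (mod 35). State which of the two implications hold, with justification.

Both directions hold; the statement is true.

(⇐) Suppose n³ ≡ 21 (mod 35). The only residue r in {0, …, 34} with r³ ≡ 21 (mod 35) is r = 21, so n ≡ 21 (mod 35).

(⇒) Suppose n ≡ 21 mod 35. Write n = 35j + 21. Then (35j + 21)³ = 42875j³ + 77175j² + 46305j + 9261 = 35(1225j³ + 2205j² + 1323j + 264) + 21, so n³ ≡ 21 (mod 35).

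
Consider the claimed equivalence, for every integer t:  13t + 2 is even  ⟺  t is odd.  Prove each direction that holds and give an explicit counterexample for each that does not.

(⇒) fails and (⇐) fails.

(→) This fails: t = 6 gives 13t + 2 = 80, which is even, but 6 is even, not odd.

(←) This also fails: t = 1 is odd, but 13t + 2 = 15 is odd, not even.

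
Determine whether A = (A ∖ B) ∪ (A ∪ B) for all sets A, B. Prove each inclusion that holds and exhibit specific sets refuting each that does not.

(⊆) holds; (⊇) fails.

(⊆) Let x ∈ A. Then either x ∈ A and x ∉ B; or x ∈ A ∩ B. In each case x ∈ (A ∖ B) ∪ (A ∪ B), so A ⊆ (A ∖ B) ∪ (A ∪ B).

(⊇) This inclusion fails. Take A = ∅, B = {1}; then 1 ∈ (A ∖ B) ∪ (A ∪ B) but 1 ∉ A.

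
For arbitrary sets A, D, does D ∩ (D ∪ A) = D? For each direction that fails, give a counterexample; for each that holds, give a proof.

The two sets are equal.

(⟹) Let x ∈ D ∩ (D ∪ A). Then either x ∈ D and x ∉ A; or x ∈ A ∩ D. In each case x ∈ D, so D ∩ (D ∪ A) ⊆ D.

(⟸) Let x ∈ D. Then either x ∈ D and x ∉ A; or x ∈ A ∩ D. In each case x ∈ D ∩ (D ∪ A), so D ⊆ D ∩ (D ∪ A).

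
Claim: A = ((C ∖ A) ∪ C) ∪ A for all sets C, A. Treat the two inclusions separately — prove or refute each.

(⊆) Let x ∈ A. Then either x ∈ A and x ∉ C; or x ∈ C ∩ A. In each case x ∈ ((C ∖ A) ∪ C) ∪ A, so A ⊆ ((C ∖ A) ∪ C) ∪ A.

(⊇) This inclusion fails. Take C = {1}, A = ∅; then 1 ∈ ((C ∖ A) ∪ C) ∪ A but 1 ∉ A.

(⊆) holds; (⊇) fails.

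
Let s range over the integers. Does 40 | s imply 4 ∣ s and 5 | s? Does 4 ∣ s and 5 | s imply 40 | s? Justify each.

(⟹) If 40 ∣ s, write s = 40q. Since 40 = 10·4, s = 4·(10q), so 4 ∣ s; and since 40 = 8·5, s = 5·(8q), so 5 ∣ s.

(⟸) This fails: take s = 20. Both 4 ∣ 20 and 5 ∣ 20, yet 20 is not a multiple of 40 (since 20 = 0·40 + 20), so 40 ∤ 20.

The forward direction holds; the converse fails.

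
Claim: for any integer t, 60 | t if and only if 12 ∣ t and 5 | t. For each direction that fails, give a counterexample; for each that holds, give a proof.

(⇒) If 60 ∣ t, write t = 60q. Since 60 = 5·12, t = 12·(5q), so 12 ∣ t; and since 60 = 12·5, t = 5·(12q), so 5 ∣ t.

(⇐) Suppose 12 ∣ t and 5 ∣ t. Any common multiple of 12 and 5 is a multiple of their lcm; here gcd(12, 5) = 1, so lcm(12, 5) = 12·5 = 60, so 60 ∣ t.

Both implications hold.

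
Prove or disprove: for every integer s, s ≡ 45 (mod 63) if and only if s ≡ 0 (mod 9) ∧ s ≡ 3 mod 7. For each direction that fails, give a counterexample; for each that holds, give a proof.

(←) If s ≡ 0 (mod 9) and s ≡ 3 (mod 7), then by the Chinese remainder theorem s ≡ 45 (mod 63). This is exactly s ≡ 45 (mod 63).

(→) Suppose s ≡ 45 (mod 63); write s = 63j + 45. Since 9 ∣ 63, reducing mod 9 gives s ≡ 45 ≡ 0 (mod 9); since 7 ∣ 63, reducing mod 7 gives s ≡ 45 ≡ 3 (mod 7).

Both directions hold; the statement is true.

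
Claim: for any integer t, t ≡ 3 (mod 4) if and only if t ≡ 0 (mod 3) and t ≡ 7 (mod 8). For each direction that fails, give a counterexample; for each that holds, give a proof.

Only the converse holds.

(⟹) This fails: t = 3 gives 3 ≡ 3 (mod 4) but 3 ≡ 3 (mod 8), so the conjunction on the right does not hold.

(⟸) Conversely, if t ≡ 0 (mod 3) and t ≡ 7 (mod 8), then by the Chinese remainder theorem t ≡ 15 (mod 24). Since 15 ≡ 3 (mod 4) and 4 ∣ 24, we get t ≡ 3 (mod 4).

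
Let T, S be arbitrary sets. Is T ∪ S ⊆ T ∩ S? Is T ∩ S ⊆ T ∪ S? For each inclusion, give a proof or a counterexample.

The sets are not equal: only the reverse inclusion holds.

Reverse inclusion. Let x ∈ T ∩ S. Then x ∈ T ∩ S, from which x ∈ T ∪ S.

Forward inclusion. This inclusion fails. Take T = {1}, S = ∅; then 1 ∈ T ∪ S but 1 ∉ T ∩ S.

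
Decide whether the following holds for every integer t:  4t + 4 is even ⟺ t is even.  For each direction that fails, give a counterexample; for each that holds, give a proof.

(⟹) This fails: take t = 1. Then 4t + 4 = 8, which is even, yet t = 1 is odd, not even.

(⟸) Suppose t is even. Since 4 is even, 4t is even for every t, so 4t + 4 has the same parity as 4, which is even. Hence 4t + 4 is even.

The forward direction fails; the converse holds.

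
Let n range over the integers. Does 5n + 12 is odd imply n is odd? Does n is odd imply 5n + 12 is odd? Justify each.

Both implications hold.

[⇒] Suppose 5n + 12 is odd. Since 5 is odd, 5n and n have the same parity, so 5n + 12 ≡ n + 12 (mod 2). As 12 is even, 5n + 12 is odd exactly when n is odd. Thus n is odd.

[⇐] Conversely, suppose n is odd; write n = 2j + 1. Then 5n + 12 = 5·(2j + 1) + 12 = 2·5j + 17, which is odd.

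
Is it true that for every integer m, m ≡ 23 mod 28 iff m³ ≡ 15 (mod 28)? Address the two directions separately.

Forward direction. Suppose m ≡ 23 mod 28. Write m = 28j + 23. Then (28j + 23)³ = 21952j³ + 54096j² + 44436j + 12167 = 28(784j³ + 1932j² + 1587j + 434) + 15, so m³ ≡ 15 (mod 28).

Converse. This fails: take m = 11. Then 11³ = 1331 ≡ 15 (mod 28), yet 11 ≡ 11 (mod 28), not 23.

Only the forward implication holds.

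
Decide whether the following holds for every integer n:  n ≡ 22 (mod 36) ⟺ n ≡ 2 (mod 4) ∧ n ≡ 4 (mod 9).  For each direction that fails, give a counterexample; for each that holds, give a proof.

Forward direction. Suppose n ≡ 22 (mod 36); write n = 36j + 22. Since 4 ∣ 36, reducing mod 4 gives n ≡ 22 ≡ 2 (mod 4); since 9 ∣ 36, reducing mod 9 gives n ≡ 22 ≡ 4 (mod 9).

Converse. If n ≡ 2 (mod 4) and n ≡ 4 (mod 9), then by the Chinese remainder theorem n ≡ 22 (mod 36). This is exactly n ≡ 22 (mod 36).

Both implications hold.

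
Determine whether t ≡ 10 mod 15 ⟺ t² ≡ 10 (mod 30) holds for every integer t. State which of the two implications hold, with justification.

[⇒] This fails: take t = 25. Then 25 ≡ 10 (mod 15), but 25² = 625 ≡ 25 (mod 30), not 10.

[⇐] This fails: take t = 20. Then 20² = 400 ≡ 10 (mod 30), yet 20 ≡ 5 (mod 15), not 10.

Neither implication holds.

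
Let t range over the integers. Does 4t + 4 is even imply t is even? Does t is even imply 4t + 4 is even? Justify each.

[⇒] This fails: take t = 5. Then 4t + 4 = 24, which is even, yet t = 5 is odd, not even.

[⇐] Suppose t is even. Since 4 is even, 4t is even for every t, so 4t + 4 has the same parity as 4, which is even. Hence 4t + 4 is even.

The forward direction fails; the converse holds.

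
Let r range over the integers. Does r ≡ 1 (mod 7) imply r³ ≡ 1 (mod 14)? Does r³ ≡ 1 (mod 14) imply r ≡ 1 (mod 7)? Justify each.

[⇒] This fails: take r = 8. Then 8 ≡ 1 (mod 7), but 8³ = 512 ≡ 8 (mod 14), not 1.

[⇐] This fails: take r = 9. Then 9³ = 729 ≡ 1 (mod 14), yet 9 ≡ 2 (mod 7), not 1.

(⇒) fails and (⇐) fails.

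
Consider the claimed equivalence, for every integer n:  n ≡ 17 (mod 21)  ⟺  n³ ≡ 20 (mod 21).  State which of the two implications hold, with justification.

[⇒] Suppose n ≡ 17 (mod 21). Write n = 21j + 17. Then (21j + 17)³ = 9261j³ + 22491j² + 18207j + 4913 = 21(441j³ + 1071j² + 867j + 233) + 20, so n³ ≡ 20 (mod 21).

[⇐] This fails: take n = 5. Then 5³ = 125 ≡ 20 (mod 21), yet 5 ≡ 5 (mod 21), not 17.

The forward direction holds; the converse fails.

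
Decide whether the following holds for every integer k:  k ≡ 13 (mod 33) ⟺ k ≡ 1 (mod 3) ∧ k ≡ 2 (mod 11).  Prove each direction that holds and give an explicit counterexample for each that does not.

(→) Suppose k ≡ 13 (mod 33); write k = 33j + 13. Since 3 ∣ 33, reducing mod 3 gives k ≡ 13 ≡ 1 (mod 3); since 11 ∣ 33, reducing mod 11 gives k ≡ 13 ≡ 2 (mod 11).

(←) Conversely, if k ≡ 1 (mod 3) and k ≡ 2 (mod 11), then by the Chinese remainder theorem k ≡ 13 (mod 33). This is exactly k ≡ 13 (mod 33).

Equivalent; both directions hold.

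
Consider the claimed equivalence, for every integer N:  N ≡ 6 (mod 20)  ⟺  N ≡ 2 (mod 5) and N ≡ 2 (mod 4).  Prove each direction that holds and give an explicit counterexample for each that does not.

Neither implication holds.

(⟹) This fails: N = 6 gives 6 ≡ 6 (mod 20) but 6 ≡ 1 (mod 5), so the conjunction on the right does not hold.

(⟸) This fails: N = 2 satisfies both congruences on the right (2 ≡ 2 mod 5 and 2 ≡ 2 mod 4) yet 2 ≡ 2 (mod 20), not 6.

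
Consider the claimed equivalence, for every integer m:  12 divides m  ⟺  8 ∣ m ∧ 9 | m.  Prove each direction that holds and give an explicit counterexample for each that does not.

Not equivalent: only (⇐) holds.

(⇐) Suppose 8 ∣ m and 9 ∣ m. Any common multiple of 8 and 9 is a multiple of their lcm; here gcd(8, 9) = 1, so lcm(8, 9) = 8·9 = 72, so 72 ∣ m. Since 12 ∣ 72, it follows that 12 ∣ m.

(⇒) This fails: take m = 12. Certainly 12 ∣ 12, but 8 ∤ 12.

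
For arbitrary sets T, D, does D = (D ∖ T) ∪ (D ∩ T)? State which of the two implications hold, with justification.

Both inclusions hold; the sets are equal.

(⊆) Let x ∈ D. Then either x ∈ D and x ∉ T; or x ∈ T ∩ D. In each case x ∈ (D ∖ T) ∪ (D ∩ T), so D ⊆ (D ∖ T) ∪ (D ∩ T).

(⊇) Let x ∈ (D ∖ T) ∪ (D ∩ T). Then either x ∈ D and x ∉ T; or x ∈ T ∩ D. In each case x ∈ D, so (D ∖ T) ∪ (D ∩ T) ⊆ D.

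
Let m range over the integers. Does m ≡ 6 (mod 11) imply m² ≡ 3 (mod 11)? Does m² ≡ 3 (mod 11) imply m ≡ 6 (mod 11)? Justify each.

Not equivalent: only (⇒) holds.

(←) This fails: take m = 5. Then 5² = 25 ≡ 3 (mod 11), yet 5 ≡ 5 (mod 11), not 6.

(→) Suppose m ≡ 6 (mod 11). Write m = 11j + 6. Then (11j + 6)² = 121j² + 132j + 36 = 11(11j² + 12j + 3) + 3, so m² ≡ 3 (mod 11).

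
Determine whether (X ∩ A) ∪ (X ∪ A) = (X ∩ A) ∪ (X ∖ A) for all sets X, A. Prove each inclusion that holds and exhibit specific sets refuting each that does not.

Only the reverse inclusion holds.

Reverse inclusion. Let x ∈ (X ∩ A) ∪ (X ∖ A). Then either x ∈ X and x ∉ A; or x ∈ X ∩ A. In each case x ∈ (X ∩ A) ∪ (X ∪ A), so (X ∩ A) ∪ (X ∖ A) ⊆ (X ∩ A) ∪ (X ∪ A).

Forward inclusion. This inclusion fails. Take X = ∅, A = {1}; then 1 ∈ (X ∩ A) ∪ (X ∪ A) but 1 ∉ (X ∩ A) ∪ (X ∖ A).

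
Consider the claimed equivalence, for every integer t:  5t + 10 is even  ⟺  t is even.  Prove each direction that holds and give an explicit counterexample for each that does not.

Both directions hold.

Forward direction. Suppose 5t + 10 is even. Since 5 is odd, 5t and t have the same parity, so 5t + 10 ≡ t + 10 (mod 2). As 10 is even, 5t + 10 is even exactly when t is even. Thus t is even.

Converse. Suppose t is even; write t = 2j. Then 5t + 10 = 5·(2j) + 10 = 2·5j + 10, which is even.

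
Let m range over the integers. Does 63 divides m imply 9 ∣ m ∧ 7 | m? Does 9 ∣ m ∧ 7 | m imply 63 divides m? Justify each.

(⟹) If 63 ∣ m, write m = 63q. Since 63 = 7·9, m = 9·(7q), so 9 ∣ m; and since 63 = 9·7, m = 7·(9q), so 7 ∣ m.

(⟸) Suppose 9 ∣ m and 7 ∣ m. Any common multiple of 9 and 7 is a multiple of their lcm; here gcd(9, 7) = 1, so lcm(9, 7) = 9·7 = 63, so 63 ∣ m.

Both directions hold; the statement is true.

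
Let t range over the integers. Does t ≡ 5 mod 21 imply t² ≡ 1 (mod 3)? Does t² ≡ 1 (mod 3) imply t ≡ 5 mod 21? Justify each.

(→) Suppose t ≡ 5 (mod 21). Then t² ≡ 5² = 25 (mod 21), and since 3 ∣ 21, also t² ≡ 1 (mod 3).

(←) This fails: take t = 1. Then 1² = 1 ≡ 1 (mod 3), yet 1 ≡ 1 (mod 21), not 5.

The forward direction holds; the converse fails.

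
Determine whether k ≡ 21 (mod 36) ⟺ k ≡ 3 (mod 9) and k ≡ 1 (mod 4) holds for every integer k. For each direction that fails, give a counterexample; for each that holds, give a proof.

[⇒] Suppose k ≡ 21 (mod 36); write k = 36j + 21. Since 9 ∣ 36, reducing mod 9 gives k ≡ 21 ≡ 3 (mod 9); since 4 ∣ 36, reducing mod 4 gives k ≡ 21 ≡ 1 (mod 4).

[⇐] Conversely, if k ≡ 3 (mod 9) and k ≡ 1 (mod 4), then by the Chinese remainder theorem k ≡ 21 (mod 36). This is exactly k ≡ 21 (mod 36).

Both directions hold; the statement is true.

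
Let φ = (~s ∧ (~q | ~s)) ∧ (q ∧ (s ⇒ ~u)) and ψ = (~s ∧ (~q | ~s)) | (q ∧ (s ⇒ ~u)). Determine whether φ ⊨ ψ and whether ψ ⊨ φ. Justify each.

Not equivalent: only (⇒) holds.

(⟹) Assume the antecedent. If s is true, the antecedent cannot hold. If s is false, the consequent reduces to true regardless of the other variables. Either way the consequent holds.

(⟸) This fails. Under s = F, u = F, q = F, the left side is false but the right side is true.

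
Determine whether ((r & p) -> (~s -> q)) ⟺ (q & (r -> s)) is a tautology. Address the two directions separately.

(⇒) This fails. Under p = F, r = F, s = F, q = F, the left side is true but the right side is false.

(⇐) Assume the antecedent. If r is true, the antecedent forces (p = F, r = T, s = T, q = T) or (p = T, r = T, s = T, q = T), and (r & p) -> (~s -> q) holds there. If r is false, (r & p) -> (~s -> q) reduces to true regardless of the other variables. Either way (r & p) -> (~s -> q) holds.

(⇒) fails; (⇐) holds.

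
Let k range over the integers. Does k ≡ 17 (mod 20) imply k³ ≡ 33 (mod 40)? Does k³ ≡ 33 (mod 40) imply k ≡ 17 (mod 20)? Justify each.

(⟸) The residues r modulo 40 with r³ ≡ 33 (mod 40) are exactly {17}, and each is ≡ 17 (mod 20).

(⟹) This fails: take k = 37. Then 37 ≡ 17 (mod 20), but 37³ = 50653 ≡ 13 (mod 40), not 33.

Only the reverse direction holds.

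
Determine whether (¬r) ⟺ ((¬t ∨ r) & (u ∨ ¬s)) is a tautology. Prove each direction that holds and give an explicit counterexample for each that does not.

(⟹) This fails. Under u = F, r = F, s = T, t = F, the left side is true but the right side is false.

(⟸) This fails. Under u = F, r = T, s = F, t = F, the left side is false but the right side is true.

Both directions fail.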